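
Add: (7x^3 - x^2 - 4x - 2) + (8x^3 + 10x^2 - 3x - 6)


Align terms by degree and add:
  7x^3 - x^2 - 4x - 2
+ 8x^3 + 10x^2 - 3x - 6
= 15x^3 + 9x^2 - 7x - 8


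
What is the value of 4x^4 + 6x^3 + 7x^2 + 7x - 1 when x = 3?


Using direct substitution:
  4 * (3)^4 = 324
  6 * (3)^3 = 162
  7 * (3)^2 = 63
  7 * (3)^1 = 21
  constant: -1
Sum = 324 + 162 + 63 + 21 - 1 = 569


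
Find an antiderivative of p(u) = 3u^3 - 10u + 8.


Reverse power rule on each term:
  ∫ 3u^3 du = (3/4)u^4
  ∫ -10u du = -5u^2
  ∫ 8 du = 8u
F(u) = (3/4)u^4 - 5u^2 + 8u + C


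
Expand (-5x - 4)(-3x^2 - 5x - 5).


Distribute each term of the first polynomial:
  (-5x)(-3x^2 - 5x - 5) = 15x^3 + 25x^2 + 25x
  (-4)(-3x^2 - 5x - 5) = 12x^2 + 20x + 20
Sum: 15x^3 + 37x^2 + 45x + 20


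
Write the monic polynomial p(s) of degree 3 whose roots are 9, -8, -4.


p(s) = (s - 9)(s + 8)(s + 4)
Expand: s^3 + 3s^2 - 76s - 288


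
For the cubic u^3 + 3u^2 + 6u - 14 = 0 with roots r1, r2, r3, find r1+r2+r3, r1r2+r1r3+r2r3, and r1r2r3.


Monic cubic u^3+bu^2+cu+d=0: sum=-b, pairwise sum=c, product=-d.
b=3, c=6, d=-14
r1+r2+r3 = -3
r1r2+r1r3+r2r3 = 6
r1r2r3 = 14


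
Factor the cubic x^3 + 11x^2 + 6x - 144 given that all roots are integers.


Try integer roots (divisors of -144). x=-6: p(-6)=0.
Divide out (x + 6): quotient is x^2 + 5x - 24.
Factor the quadratic: (x - 3)(x + 8)
Result: (x + 6)(x - 3)(x + 8)


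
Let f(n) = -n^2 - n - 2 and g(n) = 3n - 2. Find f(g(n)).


Substitute g(n) into f:
f(g(n)) = -1*(3n - 2)^2 + (-1)*(3n - 2) + (-2)
(3n - 2)^2 = 9n^2 - 12n + 4
Expand and combine: -9n^2 + 9n - 4


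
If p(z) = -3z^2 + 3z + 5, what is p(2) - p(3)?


p(2) = -1
p(3) = -13
p(2) - p(3) = -1 + 13 = 12


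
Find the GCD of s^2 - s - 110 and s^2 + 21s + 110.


Factor each:
  s^2 - s - 110 = (s + 10)(s - 11)
  s^2 + 21s + 110 = (s + 10)(s + 11)
Common monic factor: s + 10


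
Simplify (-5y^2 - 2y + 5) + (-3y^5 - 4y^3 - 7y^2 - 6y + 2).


Align terms by degree and add:
  -5y^2 - 2y + 5
  -3y^5 - 4y^3 - 7y^2 - 6y + 2
= -3y^5 - 4y^3 - 12y^2 - 8y + 7


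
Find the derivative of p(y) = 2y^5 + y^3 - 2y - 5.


Apply the power rule term by term:
  d/dy(2y^5) = 10y^4
  d/dy(y^3) = 3y^2
  d/dy(-2y) = -2
  d/dy(-5) = 0
p'(y) = 10y^4 + 3y^2 - 2


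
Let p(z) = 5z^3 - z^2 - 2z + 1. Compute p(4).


Using direct substitution:
  5 * (4)^3 = 320
  -1 * (4)^2 = -16
  -2 * (4)^1 = -8
  constant: 1
Sum = 320 - 16 - 8 + 1 = 297


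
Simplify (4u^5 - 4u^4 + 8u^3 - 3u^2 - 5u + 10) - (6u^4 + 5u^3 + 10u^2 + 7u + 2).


Distribute the minus sign:
  (4u^5 - 4u^4 + 8u^3 - 3u^2 - 5u + 10)
- (6u^4 + 5u^3 + 10u^2 + 7u + 2)
Negate second polynomial: -6u^4 - 5u^3 - 10u^2 - 7u - 2
Add: 4u^5 - 10u^4 + 3u^3 - 13u^2 - 12u + 8


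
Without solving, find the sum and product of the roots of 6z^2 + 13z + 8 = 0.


For az^2+bz+c=0: sum = -b/a, product = c/a.
a=6, b=13, c=8
Sum = -(13)/6 = -13/6
Product = (8)/6 = 4/3


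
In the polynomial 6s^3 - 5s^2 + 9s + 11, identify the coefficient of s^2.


Read off the coefficient of s^2: -5


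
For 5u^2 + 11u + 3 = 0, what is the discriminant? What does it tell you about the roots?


D = b^2 - 4ac = (11)^2 - 4(5)(3) = 121 - 60 = 61
Since D > 0: two distinct irrational roots


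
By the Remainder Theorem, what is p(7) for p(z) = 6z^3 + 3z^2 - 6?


By the Remainder Theorem, the remainder equals p(7):
  6*(7)^3 = 2058
  3*(7)^2 = 147
  0*(7)^1 = 0
  constant: -6
Sum: 2058 + 147 + 0 - 6 = 2199


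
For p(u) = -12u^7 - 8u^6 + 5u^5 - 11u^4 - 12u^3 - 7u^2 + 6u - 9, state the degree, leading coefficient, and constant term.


Highest power of u is 7, with coefficient -12. Constant term is -9.
Degree = 7, leading coefficient = -12, constant term = -9


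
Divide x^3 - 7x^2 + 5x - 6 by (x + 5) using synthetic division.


Synthetic division with c = -5. Coefficients: 1, -7, 5, -6
Bring down 1.
  1 * -5 = -5; -5 - 7 = -12
  -12 * -5 = 60; 60 + 5 = 65
  65 * -5 = -325; -325 - 6 = -331
Quotient: x^2 - 12x + 65, Remainder: -331


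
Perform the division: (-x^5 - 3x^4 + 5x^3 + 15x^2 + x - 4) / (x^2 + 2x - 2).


(-x^5 - 3x^4 + 5x^3 + 15x^2 + x - 4) / (x^2 + 2x - 2)
Step 1: -x^3 * (x^2 + 2x - 2) = -x^5 - 2x^4 + 2x^3; subtract.
Step 2: -x^2 * (x^2 + 2x - 2) = -x^4 - 2x^3 + 2x^2; subtract.
Step 3: 5x * (x^2 + 2x - 2) = 5x^3 + 10x^2 - 10x; subtract.
Step 4: 3 * (x^2 + 2x - 2) = 3x^2 + 6x - 6; subtract.
Quotient: -x^3 - x^2 + 5x + 3, Remainder: 5x + 2


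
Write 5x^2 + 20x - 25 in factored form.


Roots satisfy r1 + r2 = -b/a = -4 and r1*r2 = c/a = -5.
So r1 = 1, r2 = -5.
5x^2 + 20x - 25 = 5(x - r1)(x - r2) = 5(x - 1)(x + 5)


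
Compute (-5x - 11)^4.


Expand (-5x - 11)^4 by repeated multiplication:
  (-5x - 11)^2 = 25x^2 + 110x + 121
  (-5x - 11)^3 = -125x^3 - 825x^2 - 1815x - 1331
= 625x^4 + 5500x^3 + 18150x^2 + 26620x + 14641


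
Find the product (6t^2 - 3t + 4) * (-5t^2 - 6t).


Distribute each term of the first polynomial:
  (6t^2)(-5t^2 - 6t) = -30t^4 - 36t^3
  (-3t)(-5t^2 - 6t) = 15t^3 + 18t^2
  (4)(-5t^2 - 6t) = -20t^2 - 24t
Sum: -30t^4 - 21t^3 - 2t^2 - 24t


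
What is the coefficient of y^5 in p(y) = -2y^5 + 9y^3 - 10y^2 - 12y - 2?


Read off the coefficient of y^5: -2


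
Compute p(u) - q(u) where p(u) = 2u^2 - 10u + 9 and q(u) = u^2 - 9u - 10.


Distribute the minus sign:
  (2u^2 - 10u + 9)
- (u^2 - 9u - 10)
Negate second polynomial: -u^2 + 9u + 10
Add: u^2 - u + 19


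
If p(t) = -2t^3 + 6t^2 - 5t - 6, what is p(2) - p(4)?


p(2) = -8
p(4) = -58
p(2) - p(4) = -8 + 58 = 50


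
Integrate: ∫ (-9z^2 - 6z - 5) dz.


Reverse power rule on each term:
  ∫ -9z^2 dz = -3z^3
  ∫ -6z dz = -3z^2
  ∫ -5 dz = -5z
F(z) = -3z^3 - 3z^2 - 5z + C


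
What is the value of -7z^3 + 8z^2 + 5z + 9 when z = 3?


Using direct substitution:
  -7 * (3)^3 = -189
  8 * (3)^2 = 72
  5 * (3)^1 = 15
  constant: 9
Sum = -189 + 72 + 15 + 9 = -93


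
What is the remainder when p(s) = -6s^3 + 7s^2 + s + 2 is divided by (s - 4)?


By the Remainder Theorem, the remainder equals p(4):
  -6*(4)^3 = -384
  7*(4)^2 = 112
  1*(4)^1 = 4
  constant: 2
Sum: -384 + 112 + 4 + 2 = -266


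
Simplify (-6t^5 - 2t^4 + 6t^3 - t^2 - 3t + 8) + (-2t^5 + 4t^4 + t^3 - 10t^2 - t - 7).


Align terms by degree and add:
  -6t^5 - 2t^4 + 6t^3 - t^2 - 3t + 8
  -2t^5 + 4t^4 + t^3 - 10t^2 - t - 7
= -8t^5 + 2t^4 + 7t^3 - 11t^2 - 4t + 1


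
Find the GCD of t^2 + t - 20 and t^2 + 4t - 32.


Factor each:
  t^2 + t - 20 = (t - 4)(t + 5)
  t^2 + 4t - 32 = (t - 4)(t + 8)
Common monic factor: t - 4


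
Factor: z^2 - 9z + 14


Roots satisfy r1 + r2 = -b/a = 9 and r1*r2 = c/a = 14.
So r1 = 2, r2 = 7.
z^2 - 9z + 14 = (z - r1)(z - r2) = (z - 2)(z - 7)


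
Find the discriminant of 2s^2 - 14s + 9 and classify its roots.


D = b^2 - 4ac = (-14)^2 - 4(2)(9) = 196 - 72 = 124
Since D > 0: two distinct irrational roots


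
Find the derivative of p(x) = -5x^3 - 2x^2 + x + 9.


Apply the power rule term by term:
  d/dx(-5x^3) = -15x^2
  d/dx(-2x^2) = -4x
  d/dx(x) = 1
  d/dx(9) = 0
p'(x) = -15x^2 - 4x + 1


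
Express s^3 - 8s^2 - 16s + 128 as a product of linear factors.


Try integer roots (divisors of 128). s=-4: p(-4)=0.
Divide out (s + 4): quotient is s^2 - 12s + 32.
Factor the quadratic: (s - 4)(s - 8)
Result: (s + 4)(s - 4)(s - 8)


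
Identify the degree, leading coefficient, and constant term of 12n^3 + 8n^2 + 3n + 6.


Highest power of n is 3, with coefficient 12. Constant term is 6.
Degree = 3, leading coefficient = 12, constant term = 6


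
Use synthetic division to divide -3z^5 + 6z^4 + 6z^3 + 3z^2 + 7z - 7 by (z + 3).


Synthetic division with c = -3. Coefficients: -3, 6, 6, 3, 7, -7
Bring down -3.
  -3 * -3 = 9; 9 + 6 = 15
  15 * -3 = -45; -45 + 6 = -39
  -39 * -3 = 117; 117 + 3 = 120
  120 * -3 = -360; -360 + 7 = -353
  -353 * -3 = 1059; 1059 - 7 = 1052
Quotient: -3z^4 + 15z^3 - 39z^2 + 120z - 353, Remainder: 1052


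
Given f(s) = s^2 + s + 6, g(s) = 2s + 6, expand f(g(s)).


Substitute g(s) into f:
f(g(s)) = 1*(2s + 6)^2 + 1*(2s + 6) + 6
(2s + 6)^2 = 4s^2 + 24s + 36
Expand and combine: 4s^2 + 26s + 48


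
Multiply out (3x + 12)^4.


Expand (3x + 12)^4 by repeated multiplication:
  (3x + 12)^2 = 9x^2 + 72x + 144
  (3x + 12)^3 = 27x^3 + 324x^2 + 1296x + 1728
= 81x^4 + 1296x^3 + 7776x^2 + 20736x + 20736


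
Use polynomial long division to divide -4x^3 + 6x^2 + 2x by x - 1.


(-4x^3 + 6x^2 + 2x) / (x - 1)
Step 1: -4x^2 * (x - 1) = -4x^3 + 4x^2; subtract.
Step 2: 2x * (x - 1) = 2x^2 - 2x; subtract.
Step 3: 4 * (x - 1) = 4x - 4; subtract.
Quotient: -4x^2 + 2x + 4, Remainder: 4


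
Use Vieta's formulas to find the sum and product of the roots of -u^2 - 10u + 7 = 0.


For au^2+bu+c=0: sum = -b/a, product = c/a.
a=-1, b=-10, c=7
Sum = -(-10)/-1 = -10
Product = (7)/-1 = -7


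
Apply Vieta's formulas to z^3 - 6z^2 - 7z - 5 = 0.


Monic cubic z^3+bz^2+cz+d=0: sum=-b, pairwise sum=c, product=-d.
b=-6, c=-7, d=-5
r1+r2+r3 = 6
r1r2+r1r3+r2r3 = -7
r1r2r3 = 5


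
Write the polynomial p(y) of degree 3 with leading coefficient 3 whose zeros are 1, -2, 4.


p(y) = 3(y - 1)(y + 2)(y - 4)
Expand: 3y^3 - 9y^2 - 18y + 24


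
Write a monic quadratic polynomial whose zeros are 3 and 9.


p(y) = (y - 3)(y - 9)
Expand: y^2 - 12y + 27


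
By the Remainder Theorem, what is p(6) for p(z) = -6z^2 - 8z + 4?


By the Remainder Theorem, the remainder equals p(6):
  -6*(6)^2 = -216
  -8*(6)^1 = -48
  constant: 4
Sum: -216 - 48 + 4 = -260


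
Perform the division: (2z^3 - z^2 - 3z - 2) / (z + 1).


(2z^3 - z^2 - 3z - 2) / (z + 1)
Step 1: 2z^2 * (z + 1) = 2z^3 + 2z^2; subtract.
Step 2: -3z * (z + 1) = -3z^2 - 3z; subtract.
Step 3: 0 * (z + 1) = 0; subtract.
Quotient: 2z^2 - 3z, Remainder: -2


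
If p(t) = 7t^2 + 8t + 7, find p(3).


Using direct substitution:
  7 * (3)^2 = 63
  8 * (3)^1 = 24
  constant: 7
Sum = 63 + 24 + 7 = 94


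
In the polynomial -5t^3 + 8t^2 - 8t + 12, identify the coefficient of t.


Read off the coefficient of t: -8


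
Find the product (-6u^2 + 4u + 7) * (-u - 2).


Distribute each term of the first polynomial:
  (-6u^2)(-u - 2) = 6u^3 + 12u^2
  (4u)(-u - 2) = -4u^2 - 8u
  (7)(-u - 2) = -7u - 14
Sum: 6u^3 + 8u^2 - 15u - 14


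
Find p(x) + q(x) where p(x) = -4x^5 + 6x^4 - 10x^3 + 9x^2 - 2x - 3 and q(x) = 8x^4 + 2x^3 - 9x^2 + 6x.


Align terms by degree and add:
  -4x^5 + 6x^4 - 10x^3 + 9x^2 - 2x - 3
+ 8x^4 + 2x^3 - 9x^2 + 6x
= -4x^5 + 14x^4 - 8x^3 + 4x - 3


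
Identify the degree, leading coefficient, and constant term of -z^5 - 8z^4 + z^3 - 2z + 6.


Highest power of z is 5, with coefficient -1. Constant term is 6.
Degree = 5, leading coefficient = -1, constant term = 6


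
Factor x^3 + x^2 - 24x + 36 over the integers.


Try integer roots (divisors of 36). x=-6: p(-6)=0.
Divide out (x + 6): quotient is x^2 - 5x + 6.
Factor the quadratic: (x - 2)(x - 3)
Result: (x + 6)(x - 2)(x - 3)


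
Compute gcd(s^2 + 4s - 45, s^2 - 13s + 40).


Factor each:
  s^2 + 4s - 45 = (s - 5)(s + 9)
  s^2 - 13s + 40 = (s - 5)(s - 8)
Common monic factor: s - 5


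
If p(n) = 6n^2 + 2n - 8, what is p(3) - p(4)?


p(3) = 52
p(4) = 96
p(3) - p(4) = 52 - 96 = -44


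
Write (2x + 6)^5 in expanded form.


Expand (2x + 6)^5 by repeated multiplication:
  (2x + 6)^2 = 4x^2 + 24x + 36
  (2x + 6)^3 = 8x^3 + 72x^2 + 216x + 216
  (2x + 6)^4 = 16x^4 + 192x^3 + 864x^2 + 1728x + 1296
= 32x^5 + 480x^4 + 2880x^3 + 8640x^2 + 12960x + 7776


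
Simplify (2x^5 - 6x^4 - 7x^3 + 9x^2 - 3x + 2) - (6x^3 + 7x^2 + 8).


Distribute the minus sign:
  (2x^5 - 6x^4 - 7x^3 + 9x^2 - 3x + 2)
- (6x^3 + 7x^2 + 8)
Negate second polynomial: -6x^3 - 7x^2 - 8
Add: 2x^5 - 6x^4 - 13x^3 + 2x^2 - 3x - 6


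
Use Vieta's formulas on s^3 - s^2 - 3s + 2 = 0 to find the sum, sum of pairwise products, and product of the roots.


Monic cubic s^3+bs^2+cs+d=0: sum=-b, pairwise sum=c, product=-d.
b=-1, c=-3, d=2
r1+r2+r3 = 1
r1r2+r1r3+r2r3 = -3
r1r2r3 = -2


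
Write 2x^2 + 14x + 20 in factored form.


Roots satisfy r1 + r2 = -b/a = -7 and r1*r2 = c/a = 10.
So r1 = -2, r2 = -5.
2x^2 + 14x + 20 = 2(x - r1)(x - r2) = 2(x + 2)(x + 5)


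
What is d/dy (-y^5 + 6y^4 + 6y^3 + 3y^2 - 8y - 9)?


Apply the power rule term by term:
  d/dy(-y^5) = -5y^4
  d/dy(6y^4) = 24y^3
  d/dy(6y^3) = 18y^2
  d/dy(3y^2) = 6y
  d/dy(-8y) = -8
  d/dy(-9) = 0
p'(y) = -5y^4 + 24y^3 + 18y^2 + 6y - 8


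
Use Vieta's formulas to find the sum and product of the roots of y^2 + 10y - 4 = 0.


For ay^2+by+c=0: sum = -b/a, product = c/a.
a=1, b=10, c=-4
Sum = -(10)/1 = -10
Product = (-4)/1 = -4


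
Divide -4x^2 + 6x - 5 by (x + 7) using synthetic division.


Synthetic division with c = -7. Coefficients: -4, 6, -5
Bring down -4.
  -4 * -7 = 28; 28 + 6 = 34
  34 * -7 = -238; -238 - 5 = -243
Quotient: -4x + 34, Remainder: -243


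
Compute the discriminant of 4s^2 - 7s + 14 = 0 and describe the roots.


D = b^2 - 4ac = (-7)^2 - 4(4)(14) = 49 - 224 = -175
Since D < 0: two complex conjugate roots (no real roots)


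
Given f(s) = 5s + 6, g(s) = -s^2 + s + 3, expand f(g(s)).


Substitute g(s) into f:
f(g(s)) = 5*(-s^2 + s + 3) + 6
Expand and combine: -5s^2 + 5s + 21


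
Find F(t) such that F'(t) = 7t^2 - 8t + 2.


Reverse power rule on each term:
  ∫ 7t^2 dt = (7/3)t^3
  ∫ -8t dt = -4t^2
  ∫ 2 dt = 2t
F(t) = (7/3)t^3 - 4t^2 + 2t + C


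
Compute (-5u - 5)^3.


Expand (-5u - 5)^3 by repeated multiplication:
  (-5u - 5)^2 = 25u^2 + 50u + 25
= -125u^3 - 375u^2 - 375u - 125


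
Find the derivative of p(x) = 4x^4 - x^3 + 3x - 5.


Apply the power rule term by term:
  d/dx(4x^4) = 16x^3
  d/dx(-x^3) = -3x^2
  d/dx(3x) = 3
  d/dx(-5) = 0
p'(x) = 16x^3 - 3x^2 + 3


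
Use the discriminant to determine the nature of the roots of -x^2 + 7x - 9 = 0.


D = b^2 - 4ac = (7)^2 - 4(-1)(-9) = 49 - 36 = 13
Since D > 0: two distinct irrational roots


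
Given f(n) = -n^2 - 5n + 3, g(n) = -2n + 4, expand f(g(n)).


Substitute g(n) into f:
f(g(n)) = -1*(-2n + 4)^2 + (-5)*(-2n + 4) + 3
(-2n + 4)^2 = 4n^2 - 16n + 16
Expand and combine: -4n^2 + 26n - 33


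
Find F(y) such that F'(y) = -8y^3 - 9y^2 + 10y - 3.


Reverse power rule on each term:
  ∫ -8y^3 dy = -2y^4
  ∫ -9y^2 dy = -3y^3
  ∫ 10y dy = 5y^2
  ∫ -3 dy = -3y
F(y) = -2y^4 - 3y^3 + 5y^2 - 3y + C


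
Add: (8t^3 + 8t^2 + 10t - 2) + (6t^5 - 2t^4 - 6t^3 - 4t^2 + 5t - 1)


Align terms by degree and add:
  8t^3 + 8t^2 + 10t - 2
+ 6t^5 - 2t^4 - 6t^3 - 4t^2 + 5t - 1
= 6t^5 - 2t^4 + 2t^3 + 4t^2 + 15t - 3


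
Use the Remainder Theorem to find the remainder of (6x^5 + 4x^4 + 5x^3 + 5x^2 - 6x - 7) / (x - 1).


By the Remainder Theorem, the remainder equals p(1):
  6*(1)^5 = 6
  4*(1)^4 = 4
  5*(1)^3 = 5
  5*(1)^2 = 5
  -6*(1)^1 = -6
  constant: -7
Sum: 6 + 4 + 5 + 5 - 6 - 7 = 7


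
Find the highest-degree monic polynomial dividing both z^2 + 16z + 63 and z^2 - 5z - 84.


Factor each:
  z^2 + 16z + 63 = (z + 7)(z + 9)
  z^2 - 5z - 84 = (z + 7)(z - 12)
Common monic factor: z + 7


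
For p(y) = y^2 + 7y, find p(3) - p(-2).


p(3) = 30
p(-2) = -10
p(3) - p(-2) = 30 + 10 = 40


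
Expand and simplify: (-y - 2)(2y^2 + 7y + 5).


Distribute each term of the first polynomial:
  (-y)(2y^2 + 7y + 5) = -2y^3 - 7y^2 - 5y
  (-2)(2y^2 + 7y + 5) = -4y^2 - 14y - 10
Sum: -2y^3 - 11y^2 - 19y - 10


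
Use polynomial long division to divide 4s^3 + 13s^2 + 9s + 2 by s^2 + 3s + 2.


(4s^3 + 13s^2 + 9s + 2) / (s^2 + 3s + 2)
Step 1: 4s * (s^2 + 3s + 2) = 4s^3 + 12s^2 + 8s; subtract.
Step 2: 1 * (s^2 + 3s + 2) = s^2 + 3s + 2; subtract.
Quotient: 4s + 1, Remainder: -2s


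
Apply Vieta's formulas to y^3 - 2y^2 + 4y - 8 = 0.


Monic cubic y^3+by^2+cy+d=0: sum=-b, pairwise sum=c, product=-d.
b=-2, c=4, d=-8
r1+r2+r3 = 2
r1r2+r1r3+r2r3 = 4
r1r2r3 = 8


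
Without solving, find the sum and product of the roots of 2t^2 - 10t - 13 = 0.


For at^2+bt+c=0: sum = -b/a, product = c/a.
a=2, b=-10, c=-13
Sum = -(-10)/2 = 5
Product = (-13)/2 = -13/2


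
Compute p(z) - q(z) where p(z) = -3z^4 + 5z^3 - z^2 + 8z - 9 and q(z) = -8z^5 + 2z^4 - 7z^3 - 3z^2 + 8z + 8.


Distribute the minus sign:
  (-3z^4 + 5z^3 - z^2 + 8z - 9)
- (-8z^5 + 2z^4 - 7z^3 - 3z^2 + 8z + 8)
Negate second polynomial: 8z^5 - 2z^4 + 7z^3 + 3z^2 - 8z - 8
Add: 8z^5 - 5z^4 + 12z^3 + 2z^2 - 17


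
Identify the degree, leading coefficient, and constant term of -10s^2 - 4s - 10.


Highest power of s is 2, with coefficient -10. Constant term is -10.
Degree = 2, leading coefficient = -10, constant term = -10


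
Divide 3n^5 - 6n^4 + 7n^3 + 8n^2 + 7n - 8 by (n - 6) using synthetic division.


Synthetic division with c = 6. Coefficients: 3, -6, 7, 8, 7, -8
Bring down 3.
  3 * 6 = 18; 18 - 6 = 12
  12 * 6 = 72; 72 + 7 = 79
  79 * 6 = 474; 474 + 8 = 482
  482 * 6 = 2892; 2892 + 7 = 2899
  2899 * 6 = 17394; 17394 - 8 = 17386
Quotient: 3n^4 + 12n^3 + 79n^2 + 482n + 2899, Remainder: 17386


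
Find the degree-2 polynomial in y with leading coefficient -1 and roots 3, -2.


p(y) = -(y - 3)(y + 2)
Expand: -y^2 + y + 6


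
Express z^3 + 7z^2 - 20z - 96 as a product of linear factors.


Try integer roots (divisors of -96). z=-8: p(-8)=0.
Divide out (z + 8): quotient is z^2 - z - 12.
Factor the quadratic: (z + 3)(z - 4)
Result: (z + 8)(z + 3)(z - 4)


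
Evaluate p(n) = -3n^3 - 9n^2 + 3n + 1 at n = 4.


Using direct substitution:
  -3 * (4)^3 = -192
  -9 * (4)^2 = -144
  3 * (4)^1 = 12
  constant: 1
Sum = -192 - 144 + 12 + 1 = -323


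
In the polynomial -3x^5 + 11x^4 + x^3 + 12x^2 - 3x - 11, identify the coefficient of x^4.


Read off the coefficient of x^4: 11


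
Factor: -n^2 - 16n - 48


Roots satisfy r1 + r2 = -b/a = -16 and r1*r2 = c/a = 48.
So r1 = -4, r2 = -12.
-n^2 - 16n - 48 = -(n - r1)(n - r2) = -(n + 4)(n + 12)


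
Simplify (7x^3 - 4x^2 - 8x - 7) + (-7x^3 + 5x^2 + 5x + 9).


Align terms by degree and add:
  7x^3 - 4x^2 - 8x - 7
  -7x^3 + 5x^2 + 5x + 9
= x^2 - 3x + 2


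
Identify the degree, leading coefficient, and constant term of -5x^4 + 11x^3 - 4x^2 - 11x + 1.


Highest power of x is 4, with coefficient -5. Constant term is 1.
Degree = 4, leading coefficient = -5, constant term = 1


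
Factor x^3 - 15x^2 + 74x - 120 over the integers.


Try integer roots (divisors of -120). x=5: p(5)=0.
Divide out (x - 5): quotient is x^2 - 10x + 24.
Factor the quadratic: (x - 4)(x - 6)
Result: (x - 5)(x - 4)(x - 6)


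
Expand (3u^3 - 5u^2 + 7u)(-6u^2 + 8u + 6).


Distribute each term of the first polynomial:
  (3u^3)(-6u^2 + 8u + 6) = -18u^5 + 24u^4 + 18u^3
  (-5u^2)(-6u^2 + 8u + 6) = 30u^4 - 40u^3 - 30u^2
  (7u)(-6u^2 + 8u + 6) = -42u^3 + 56u^2 + 42u
Sum: -18u^5 + 54u^4 - 64u^3 + 26u^2 + 42u


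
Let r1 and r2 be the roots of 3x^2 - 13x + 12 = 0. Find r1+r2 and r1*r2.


For ax^2+bx+c=0: sum = -b/a, product = c/a.
a=3, b=-13, c=12
Sum = -(-13)/3 = 13/3
Product = (12)/3 = 4


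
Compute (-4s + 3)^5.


Expand (-4s + 3)^5 by repeated multiplication:
  (-4s + 3)^2 = 16s^2 - 24s + 9
  (-4s + 3)^3 = -64s^3 + 144s^2 - 108s + 27
  (-4s + 3)^4 = 256s^4 - 768s^3 + 864s^2 - 432s + 81
= -1024s^5 + 3840s^4 - 5760s^3 + 4320s^2 - 1620s + 243


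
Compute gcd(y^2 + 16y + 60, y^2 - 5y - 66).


Factor each:
  y^2 + 16y + 60 = (y + 6)(y + 10)
  y^2 - 5y - 66 = (y + 6)(y - 11)
Common monic factor: y + 6


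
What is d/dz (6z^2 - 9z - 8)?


Apply the power rule term by term:
  d/dz(6z^2) = 12z
  d/dz(-9z) = -9
  d/dz(-8) = 0
p'(z) = 12z - 9


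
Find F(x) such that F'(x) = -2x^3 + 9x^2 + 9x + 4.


Reverse power rule on each term:
  ∫ -2x^3 dx = -(1/2)x^4
  ∫ 9x^2 dx = 3x^3
  ∫ 9x dx = (9/2)x^2
  ∫ 4 dx = 4x
F(x) = -(1/2)x^4 + 3x^3 + (9/2)x^2 + 4x + C


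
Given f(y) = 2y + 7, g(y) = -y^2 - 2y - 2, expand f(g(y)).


Substitute g(y) into f:
f(g(y)) = 2*(-y^2 - 2y - 2) + 7
Expand and combine: -2y^2 - 4y + 3


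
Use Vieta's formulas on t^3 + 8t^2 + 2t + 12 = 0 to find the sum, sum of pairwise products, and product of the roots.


Monic cubic t^3+bt^2+ct+d=0: sum=-b, pairwise sum=c, product=-d.
b=8, c=2, d=12
r1+r2+r3 = -8
r1r2+r1r3+r2r3 = 2
r1r2r3 = -12


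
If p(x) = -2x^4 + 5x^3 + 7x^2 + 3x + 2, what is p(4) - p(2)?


p(4) = -66
p(2) = 44
p(4) - p(2) = -66 - 44 = -110


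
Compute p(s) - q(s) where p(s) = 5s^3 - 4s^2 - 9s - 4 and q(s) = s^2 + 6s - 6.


Distribute the minus sign:
  (5s^3 - 4s^2 - 9s - 4)
- (s^2 + 6s - 6)
Negate second polynomial: -s^2 - 6s + 6
Add: 5s^3 - 5s^2 - 15s + 2


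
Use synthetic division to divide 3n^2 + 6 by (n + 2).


Synthetic division with c = -2. Coefficients: 3, 0, 6
Bring down 3.
  3 * -2 = -6; -6 + 0 = -6
  -6 * -2 = 12; 12 + 6 = 18
Quotient: 3n - 6, Remainder: 18


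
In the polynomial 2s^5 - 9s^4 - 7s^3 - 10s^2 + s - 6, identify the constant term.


Read off the constant term: -6


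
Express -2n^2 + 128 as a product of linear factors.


Roots satisfy r1 + r2 = -b/a = 0 and r1*r2 = c/a = -64.
So r1 = -8, r2 = 8.
-2n^2 + 128 = -2(n - r1)(n - r2) = -2(n + 8)(n - 8)


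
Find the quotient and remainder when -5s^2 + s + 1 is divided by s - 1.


(-5s^2 + s + 1) / (s - 1)
Step 1: -5s * (s - 1) = -5s^2 + 5s; subtract.
Step 2: -4 * (s - 1) = -4s + 4; subtract.
Quotient: -5s - 4, Remainder: -3


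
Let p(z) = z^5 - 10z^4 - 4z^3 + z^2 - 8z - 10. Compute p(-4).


Using direct substitution:
  1 * (-4)^5 = -1024
  -10 * (-4)^4 = -2560
  -4 * (-4)^3 = 256
  1 * (-4)^2 = 16
  -8 * (-4)^1 = 32
  constant: -10
Sum = -1024 - 2560 + 256 + 16 + 32 - 10 = -3290


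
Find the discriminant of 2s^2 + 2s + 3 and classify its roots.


D = b^2 - 4ac = (2)^2 - 4(2)(3) = 4 - 24 = -20
Since D < 0: two complex conjugate roots (no real roots)


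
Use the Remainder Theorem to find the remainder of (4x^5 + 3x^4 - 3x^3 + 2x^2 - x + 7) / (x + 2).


By the Remainder Theorem, the remainder equals p(-2):
  4*(-2)^5 = -128
  3*(-2)^4 = 48
  -3*(-2)^3 = 24
  2*(-2)^2 = 8
  -1*(-2)^1 = 2
  constant: 7
Sum: -128 + 48 + 24 + 8 + 2 + 7 = -39


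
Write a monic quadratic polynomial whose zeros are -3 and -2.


p(x) = (x + 3)(x + 2)
Expand: x^2 + 5x + 6


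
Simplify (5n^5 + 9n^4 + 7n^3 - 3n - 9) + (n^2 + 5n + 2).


Align terms by degree and add:
  5n^5 + 9n^4 + 7n^3 - 3n - 9
+ n^2 + 5n + 2
= 5n^5 + 9n^4 + 7n^3 + n^2 + 2n - 7


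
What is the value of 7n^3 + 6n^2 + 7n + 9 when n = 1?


Using direct substitution:
  7 * (1)^3 = 7
  6 * (1)^2 = 6
  7 * (1)^1 = 7
  constant: 9
Sum = 7 + 6 + 7 + 9 = 29


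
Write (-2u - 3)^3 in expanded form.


Expand (-2u - 3)^3 by repeated multiplication:
  (-2u - 3)^2 = 4u^2 + 12u + 9
= -8u^3 - 36u^2 - 54u - 27


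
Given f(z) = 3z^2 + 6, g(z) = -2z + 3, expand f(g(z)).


Substitute g(z) into f:
f(g(z)) = 3*(-2z + 3)^2 + 6
(-2z + 3)^2 = 4z^2 - 12z + 9
Expand and combine: 12z^2 - 36z + 33


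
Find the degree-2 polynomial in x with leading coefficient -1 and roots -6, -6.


p(x) = -(x + 6)(x + 6)
Expand: -x^2 - 12x - 36


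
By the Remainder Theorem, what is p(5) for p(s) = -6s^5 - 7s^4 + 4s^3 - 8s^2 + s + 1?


By the Remainder Theorem, the remainder equals p(5):
  -6*(5)^5 = -18750
  -7*(5)^4 = -4375
  4*(5)^3 = 500
  -8*(5)^2 = -200
  1*(5)^1 = 5
  constant: 1
Sum: -18750 - 4375 + 500 - 200 + 5 + 1 = -22819


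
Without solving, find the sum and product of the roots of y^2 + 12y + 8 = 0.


For ay^2+by+c=0: sum = -b/a, product = c/a.
a=1, b=12, c=8
Sum = -(12)/1 = -12
Product = (8)/1 = 8


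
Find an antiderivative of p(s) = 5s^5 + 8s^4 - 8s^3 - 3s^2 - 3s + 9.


Reverse power rule on each term:
  ∫ 5s^5 ds = (5/6)s^6
  ∫ 8s^4 ds = (8/5)s^5
  ∫ -8s^3 ds = -2s^4
  ∫ -3s^2 ds = -s^3
  ∫ -3s ds = -(3/2)s^2
  ∫ 9 ds = 9s
F(s) = (5/6)s^6 + (8/5)s^5 - 2s^4 - s^3 - (3/2)s^2 + 9s + C


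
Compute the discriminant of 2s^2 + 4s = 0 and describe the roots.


D = b^2 - 4ac = (4)^2 - 4(2)(0) = 16 = 16
Since D > 0: two distinct rational roots


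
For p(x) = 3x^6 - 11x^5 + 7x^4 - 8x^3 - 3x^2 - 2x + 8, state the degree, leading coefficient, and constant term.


Highest power of x is 6, with coefficient 3. Constant term is 8.
Degree = 6, leading coefficient = 3, constant term = 8


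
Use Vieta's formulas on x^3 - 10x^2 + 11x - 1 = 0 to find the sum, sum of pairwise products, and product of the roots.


Monic cubic x^3+bx^2+cx+d=0: sum=-b, pairwise sum=c, product=-d.
b=-10, c=11, d=-1
r1+r2+r3 = 10
r1r2+r1r3+r2r3 = 11
r1r2r3 = 1


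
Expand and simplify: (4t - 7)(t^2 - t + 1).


Distribute each term of the first polynomial:
  (4t)(t^2 - t + 1) = 4t^3 - 4t^2 + 4t
  (-7)(t^2 - t + 1) = -7t^2 + 7t - 7
Sum: 4t^3 - 11t^2 + 11t - 7


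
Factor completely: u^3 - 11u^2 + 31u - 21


Try integer roots (divisors of -21). u=7: p(7)=0.
Divide out (u - 7): quotient is u^2 - 4u + 3.
Factor the quadratic: (u - 1)(u - 3)
Result: (u - 7)(u - 1)(u - 3)


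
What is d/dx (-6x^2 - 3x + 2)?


Apply the power rule term by term:
  d/dx(-6x^2) = -12x
  d/dx(-3x) = -3
  d/dx(2) = 0
p'(x) = -12x - 3


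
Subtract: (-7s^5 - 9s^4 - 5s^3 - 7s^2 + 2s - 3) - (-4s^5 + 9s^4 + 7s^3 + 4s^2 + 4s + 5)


Distribute the minus sign:
  (-7s^5 - 9s^4 - 5s^3 - 7s^2 + 2s - 3)
- (-4s^5 + 9s^4 + 7s^3 + 4s^2 + 4s + 5)
Negate second polynomial: 4s^5 - 9s^4 - 7s^3 - 4s^2 - 4s - 5
Add: -3s^5 - 18s^4 - 12s^3 - 11s^2 - 2s - 8


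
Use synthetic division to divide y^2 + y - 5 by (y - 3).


Synthetic division with c = 3. Coefficients: 1, 1, -5
Bring down 1.
  1 * 3 = 3; 3 + 1 = 4
  4 * 3 = 12; 12 - 5 = 7
Quotient: y + 4, Remainder: 7


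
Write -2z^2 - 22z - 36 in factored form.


Roots satisfy r1 + r2 = -b/a = -11 and r1*r2 = c/a = 18.
So r1 = -9, r2 = -2.
-2z^2 - 22z - 36 = -2(z - r1)(z - r2) = -2(z + 9)(z + 2)


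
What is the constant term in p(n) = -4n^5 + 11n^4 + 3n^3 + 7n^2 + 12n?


Read off the constant term: 0


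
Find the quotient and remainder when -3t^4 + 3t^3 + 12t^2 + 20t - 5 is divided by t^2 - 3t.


(-3t^4 + 3t^3 + 12t^2 + 20t - 5) / (t^2 - 3t)
Step 1: -3t^2 * (t^2 - 3t) = -3t^4 + 9t^3; subtract.
Step 2: -6t * (t^2 - 3t) = -6t^3 + 18t^2; subtract.
Step 3: -6 * (t^2 - 3t) = -6t^2 + 18t; subtract.
Quotient: -3t^2 - 6t - 6, Remainder: 2t - 5


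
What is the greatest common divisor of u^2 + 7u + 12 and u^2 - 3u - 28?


Factor each:
  u^2 + 7u + 12 = (u + 4)(u + 3)
  u^2 - 3u - 28 = (u + 4)(u - 7)
Common monic factor: u + 4


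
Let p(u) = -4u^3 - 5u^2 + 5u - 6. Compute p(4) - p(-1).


p(4) = -322
p(-1) = -12
p(4) - p(-1) = -322 + 12 = -310


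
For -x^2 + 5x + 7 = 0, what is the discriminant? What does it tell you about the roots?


D = b^2 - 4ac = (5)^2 - 4(-1)(7) = 25 + 28 = 53
Since D > 0: two distinct irrational roots


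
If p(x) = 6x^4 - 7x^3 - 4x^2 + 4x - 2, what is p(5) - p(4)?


p(5) = 2793
p(4) = 1038
p(5) - p(4) = 2793 - 1038 = 1755


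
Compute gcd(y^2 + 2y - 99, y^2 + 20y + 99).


Factor each:
  y^2 + 2y - 99 = (y + 11)(y - 9)
  y^2 + 20y + 99 = (y + 11)(y + 9)
Common monic factor: y + 11


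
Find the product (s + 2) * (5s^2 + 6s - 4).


Distribute each term of the first polynomial:
  (s)(5s^2 + 6s - 4) = 5s^3 + 6s^2 - 4s
  (2)(5s^2 + 6s - 4) = 10s^2 + 12s - 8
Sum: 5s^3 + 16s^2 + 8s - 8


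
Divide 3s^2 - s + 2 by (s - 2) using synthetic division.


Synthetic division with c = 2. Coefficients: 3, -1, 2
Bring down 3.
  3 * 2 = 6; 6 - 1 = 5
  5 * 2 = 10; 10 + 2 = 12
Quotient: 3s + 5, Remainder: 12


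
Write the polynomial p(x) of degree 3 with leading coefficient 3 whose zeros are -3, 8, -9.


p(x) = 3(x + 3)(x - 8)(x + 9)
Expand: 3x^3 + 12x^2 - 207x - 648


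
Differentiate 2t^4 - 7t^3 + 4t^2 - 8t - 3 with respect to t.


Apply the power rule term by term:
  d/dt(2t^4) = 8t^3
  d/dt(-7t^3) = -21t^2
  d/dt(4t^2) = 8t
  d/dt(-8t) = -8
  d/dt(-3) = 0
p'(t) = 8t^3 - 21t^2 + 8t - 8


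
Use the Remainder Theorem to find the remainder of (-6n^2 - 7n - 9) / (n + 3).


By the Remainder Theorem, the remainder equals p(-3):
  -6*(-3)^2 = -54
  -7*(-3)^1 = 21
  constant: -9
Sum: -54 + 21 - 9 = -42


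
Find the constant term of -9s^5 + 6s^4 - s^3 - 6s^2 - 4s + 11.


Read off the constant term: 11


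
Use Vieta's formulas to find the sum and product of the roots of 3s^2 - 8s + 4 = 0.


For as^2+bs+c=0: sum = -b/a, product = c/a.
a=3, b=-8, c=4
Sum = -(-8)/3 = 8/3
Product = (4)/3 = 4/3


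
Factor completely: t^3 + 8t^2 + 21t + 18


Try integer roots (divisors of 18). t=-3: p(-3)=0.
Divide out (t + 3): quotient is t^2 + 5t + 6.
Factor the quadratic: (t + 2)(t + 3)
Result: (t + 3)(t + 2)(t + 3)


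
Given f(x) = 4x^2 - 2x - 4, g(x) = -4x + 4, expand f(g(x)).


Substitute g(x) into f:
f(g(x)) = 4*(-4x + 4)^2 + (-2)*(-4x + 4) + (-4)
(-4x + 4)^2 = 16x^2 - 32x + 16
Expand and combine: 64x^2 - 120x + 52


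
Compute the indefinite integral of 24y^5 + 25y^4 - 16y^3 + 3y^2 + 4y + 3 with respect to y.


Reverse power rule on each term:
  ∫ 24y^5 dy = 4y^6
  ∫ 25y^4 dy = 5y^5
  ∫ -16y^3 dy = -4y^4
  ∫ 3y^2 dy = y^3
  ∫ 4y dy = 2y^2
  ∫ 3 dy = 3y
F(y) = 4y^6 + 5y^5 - 4y^4 + y^3 + 2y^2 + 3y + C


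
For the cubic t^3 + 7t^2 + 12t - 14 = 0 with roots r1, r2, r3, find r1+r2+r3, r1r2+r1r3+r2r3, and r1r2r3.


Monic cubic t^3+bt^2+ct+d=0: sum=-b, pairwise sum=c, product=-d.
b=7, c=12, d=-14
r1+r2+r3 = -7
r1r2+r1r3+r2r3 = 12
r1r2r3 = 14


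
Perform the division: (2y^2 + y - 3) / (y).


(2y^2 + y - 3) / (y)
Step 1: 2y * (y) = 2y^2; subtract.
Step 2: 1 * (y) = y; subtract.
Quotient: 2y + 1, Remainder: -3


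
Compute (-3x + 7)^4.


Expand (-3x + 7)^4 by repeated multiplication:
  (-3x + 7)^2 = 9x^2 - 42x + 49
  (-3x + 7)^3 = -27x^3 + 189x^2 - 441x + 343
= 81x^4 - 756x^3 + 2646x^2 - 4116x + 2401


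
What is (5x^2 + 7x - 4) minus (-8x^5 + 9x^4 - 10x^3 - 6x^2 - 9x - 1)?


Distribute the minus sign:
  (5x^2 + 7x - 4)
- (-8x^5 + 9x^4 - 10x^3 - 6x^2 - 9x - 1)
Negate second polynomial: 8x^5 - 9x^4 + 10x^3 + 6x^2 + 9x + 1
Add: 8x^5 - 9x^4 + 10x^3 + 11x^2 + 16x - 3


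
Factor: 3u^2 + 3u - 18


Roots satisfy r1 + r2 = -b/a = -1 and r1*r2 = c/a = -6.
So r1 = 2, r2 = -3.
3u^2 + 3u - 18 = 3(u - r1)(u - r2) = 3(u - 2)(u + 3)


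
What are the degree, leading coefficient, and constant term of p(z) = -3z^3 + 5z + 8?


Highest power of z is 3, with coefficient -3. Constant term is 8.
Degree = 3, leading coefficient = -3, constant term = 8


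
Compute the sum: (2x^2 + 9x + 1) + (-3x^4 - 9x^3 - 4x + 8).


Align terms by degree and add:
  2x^2 + 9x + 1
  -3x^4 - 9x^3 - 4x + 8
= -3x^4 - 9x^3 + 2x^2 + 5x + 9


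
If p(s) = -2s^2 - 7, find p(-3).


Using direct substitution:
  -2 * (-3)^2 = -18
  0 * (-3)^1 = 0
  constant: -7
Sum = -18 + 0 - 7 = -25


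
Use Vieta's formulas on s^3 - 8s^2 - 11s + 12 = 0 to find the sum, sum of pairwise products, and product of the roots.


Monic cubic s^3+bs^2+cs+d=0: sum=-b, pairwise sum=c, product=-d.
b=-8, c=-11, d=12
r1+r2+r3 = 8
r1r2+r1r3+r2r3 = -11
r1r2r3 = -12


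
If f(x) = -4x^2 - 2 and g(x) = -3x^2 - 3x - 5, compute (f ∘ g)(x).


Substitute g(x) into f:
f(g(x)) = -4*(-3x^2 - 3x - 5)^2 + (-2)
(-3x^2 - 3x - 5)^2 = 9x^4 + 18x^3 + 39x^2 + 30x + 25
Expand and combine: -36x^4 - 72x^3 - 156x^2 - 120x - 102


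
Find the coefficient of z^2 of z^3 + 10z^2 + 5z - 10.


Read off the coefficient of z^2: 10


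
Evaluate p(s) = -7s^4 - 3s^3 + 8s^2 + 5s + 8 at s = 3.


Using direct substitution:
  -7 * (3)^4 = -567
  -3 * (3)^3 = -81
  8 * (3)^2 = 72
  5 * (3)^1 = 15
  constant: 8
Sum = -567 - 81 + 72 + 15 + 8 = -553


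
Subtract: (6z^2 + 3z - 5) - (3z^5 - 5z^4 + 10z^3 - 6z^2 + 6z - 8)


Distribute the minus sign:
  (6z^2 + 3z - 5)
- (3z^5 - 5z^4 + 10z^3 - 6z^2 + 6z - 8)
Negate second polynomial: -3z^5 + 5z^4 - 10z^3 + 6z^2 - 6z + 8
Add: -3z^5 + 5z^4 - 10z^3 + 12z^2 - 3z + 3


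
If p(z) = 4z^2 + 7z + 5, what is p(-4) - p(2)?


p(-4) = 41
p(2) = 35
p(-4) - p(2) = 41 - 35 = 6


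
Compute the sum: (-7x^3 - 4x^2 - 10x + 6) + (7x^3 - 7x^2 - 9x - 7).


Align terms by degree and add:
  -7x^3 - 4x^2 - 10x + 6
+ 7x^3 - 7x^2 - 9x - 7
= -11x^2 - 19x - 1


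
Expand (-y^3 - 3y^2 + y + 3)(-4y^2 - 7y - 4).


Distribute each term of the first polynomial:
  (-y^3)(-4y^2 - 7y - 4) = 4y^5 + 7y^4 + 4y^3
  (-3y^2)(-4y^2 - 7y - 4) = 12y^4 + 21y^3 + 12y^2
  (y)(-4y^2 - 7y - 4) = -4y^3 - 7y^2 - 4y
  (3)(-4y^2 - 7y - 4) = -12y^2 - 21y - 12
Sum: 4y^5 + 19y^4 + 21y^3 - 7y^2 - 25y - 12


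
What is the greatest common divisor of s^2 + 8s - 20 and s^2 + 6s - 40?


Factor each:
  s^2 + 8s - 20 = (s + 10)(s - 2)
  s^2 + 6s - 40 = (s + 10)(s - 4)
Common monic factor: s + 10


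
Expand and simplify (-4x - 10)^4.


Expand (-4x - 10)^4 by repeated multiplication:
  (-4x - 10)^2 = 16x^2 + 80x + 100
  (-4x - 10)^3 = -64x^3 - 480x^2 - 1200x - 1000
= 256x^4 + 2560x^3 + 9600x^2 + 16000x + 10000


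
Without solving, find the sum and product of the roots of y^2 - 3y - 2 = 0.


For ay^2+by+c=0: sum = -b/a, product = c/a.
a=1, b=-3, c=-2
Sum = -(-3)/1 = 3
Product = (-2)/1 = -2


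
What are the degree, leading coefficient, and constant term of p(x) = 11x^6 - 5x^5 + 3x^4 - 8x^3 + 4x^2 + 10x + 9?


Highest power of x is 6, with coefficient 11. Constant term is 9.
Degree = 6, leading coefficient = 11, constant term = 9


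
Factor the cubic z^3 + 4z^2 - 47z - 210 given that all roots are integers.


Try integer roots (divisors of -210). z=-6: p(-6)=0.
Divide out (z + 6): quotient is z^2 - 2z - 35.
Factor the quadratic: (z + 5)(z - 7)
Result: (z + 6)(z + 5)(z - 7)


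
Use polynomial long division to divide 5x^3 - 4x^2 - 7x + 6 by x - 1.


(5x^3 - 4x^2 - 7x + 6) / (x - 1)
Step 1: 5x^2 * (x - 1) = 5x^3 - 5x^2; subtract.
Step 2: x * (x - 1) = x^2 - x; subtract.
Step 3: -6 * (x - 1) = -6x + 6; subtract.
Quotient: 5x^2 + x - 6, Remainder: 0


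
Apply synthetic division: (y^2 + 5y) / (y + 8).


Synthetic division with c = -8. Coefficients: 1, 5, 0
Bring down 1.
  1 * -8 = -8; -8 + 5 = -3
  -3 * -8 = 24; 24 + 0 = 24
Quotient: y - 3, Remainder: 24


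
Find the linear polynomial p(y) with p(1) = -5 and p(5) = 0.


p(y) = my + b. Using p(1)=-5, p(5)=0:
m = (-5)/(1 - 5) = -5/-4 = 5/4
b = -5 - m*(1) = -5 - 5/4 = -25/4
p(y) = (5/4)y - (25/4)


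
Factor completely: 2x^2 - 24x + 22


Roots satisfy r1 + r2 = -b/a = 12 and r1*r2 = c/a = 11.
So r1 = 11, r2 = 1.
2x^2 - 24x + 22 = 2(x - r1)(x - r2) = 2(x - 11)(x - 1)


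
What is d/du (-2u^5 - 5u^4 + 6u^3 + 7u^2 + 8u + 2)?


Apply the power rule term by term:
  d/du(-2u^5) = -10u^4
  d/du(-5u^4) = -20u^3
  d/du(6u^3) = 18u^2
  d/du(7u^2) = 14u
  d/du(8u) = 8
  d/du(2) = 0
p'(u) = -10u^4 - 20u^3 + 18u^2 + 14u + 8


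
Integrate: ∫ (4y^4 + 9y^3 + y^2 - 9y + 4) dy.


Reverse power rule on each term:
  ∫ 4y^4 dy = (4/5)y^5
  ∫ 9y^3 dy = (9/4)y^4
  ∫ y^2 dy = (1/3)y^3
  ∫ -9y dy = -(9/2)y^2
  ∫ 4 dy = 4y
F(y) = (4/5)y^5 + (9/4)y^4 + (1/3)y^3 - (9/2)y^2 + 4y + C


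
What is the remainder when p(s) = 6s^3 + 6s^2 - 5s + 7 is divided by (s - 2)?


By the Remainder Theorem, the remainder equals p(2):
  6*(2)^3 = 48
  6*(2)^2 = 24
  -5*(2)^1 = -10
  constant: 7
Sum: 48 + 24 - 10 + 7 = 69


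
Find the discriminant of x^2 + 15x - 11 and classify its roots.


D = b^2 - 4ac = (15)^2 - 4(1)(-11) = 225 + 44 = 269
Since D > 0: two distinct irrational roots


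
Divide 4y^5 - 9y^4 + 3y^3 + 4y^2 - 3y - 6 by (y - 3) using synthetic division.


Synthetic division with c = 3. Coefficients: 4, -9, 3, 4, -3, -6
Bring down 4.
  4 * 3 = 12; 12 - 9 = 3
  3 * 3 = 9; 9 + 3 = 12
  12 * 3 = 36; 36 + 4 = 40
  40 * 3 = 120; 120 - 3 = 117
  117 * 3 = 351; 351 - 6 = 345
Quotient: 4y^4 + 3y^3 + 12y^2 + 40y + 117, Remainder: 345


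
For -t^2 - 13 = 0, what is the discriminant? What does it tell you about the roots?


D = b^2 - 4ac = (0)^2 - 4(-1)(-13) = 0 - 52 = -52
Since D < 0: two complex conjugate roots (no real roots)


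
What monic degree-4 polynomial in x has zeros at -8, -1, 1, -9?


p(x) = (x + 8)(x + 1)(x - 1)(x + 9)
Expand: x^4 + 17x^3 + 71x^2 - 17x - 72


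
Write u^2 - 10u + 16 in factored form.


Roots satisfy r1 + r2 = -b/a = 10 and r1*r2 = c/a = 16.
So r1 = 8, r2 = 2.
u^2 - 10u + 16 = (u - r1)(u - r2) = (u - 8)(u - 2)


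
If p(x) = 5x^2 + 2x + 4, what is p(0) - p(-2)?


p(0) = 4
p(-2) = 20
p(0) - p(-2) = 4 - 20 = -16


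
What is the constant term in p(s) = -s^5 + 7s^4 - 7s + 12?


Read off the constant term: 12


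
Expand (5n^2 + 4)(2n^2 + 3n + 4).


Distribute each term of the first polynomial:
  (5n^2)(2n^2 + 3n + 4) = 10n^4 + 15n^3 + 20n^2
  (4)(2n^2 + 3n + 4) = 8n^2 + 12n + 16
Sum: 10n^4 + 15n^3 + 28n^2 + 12n + 16


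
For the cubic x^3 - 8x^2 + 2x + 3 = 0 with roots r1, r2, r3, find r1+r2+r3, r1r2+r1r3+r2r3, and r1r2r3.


Monic cubic x^3+bx^2+cx+d=0: sum=-b, pairwise sum=c, product=-d.
b=-8, c=2, d=3
r1+r2+r3 = 8
r1r2+r1r3+r2r3 = 2
r1r2r3 = -3


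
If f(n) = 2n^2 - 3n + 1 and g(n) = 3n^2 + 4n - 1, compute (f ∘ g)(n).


Substitute g(n) into f:
f(g(n)) = 2*(3n^2 + 4n - 1)^2 + (-3)*(3n^2 + 4n - 1) + 1
(3n^2 + 4n - 1)^2 = 9n^4 + 24n^3 + 10n^2 - 8n + 1
Expand and combine: 18n^4 + 48n^3 + 11n^2 - 28n + 6


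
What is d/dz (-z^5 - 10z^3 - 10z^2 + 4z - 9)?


Apply the power rule term by term:
  d/dz(-z^5) = -5z^4
  d/dz(-10z^3) = -30z^2
  d/dz(-10z^2) = -20z
  d/dz(4z) = 4
  d/dz(-9) = 0
p'(z) = -5z^4 - 30z^2 - 20z + 4


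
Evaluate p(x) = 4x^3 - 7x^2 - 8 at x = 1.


Using direct substitution:
  4 * (1)^3 = 4
  -7 * (1)^2 = -7
  0 * (1)^1 = 0
  constant: -8
Sum = 4 - 7 + 0 - 8 = -11


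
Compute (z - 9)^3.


Expand (z - 9)^3 by repeated multiplication:
  (z - 9)^2 = z^2 - 18z + 81
= z^3 - 27z^2 + 243z - 729


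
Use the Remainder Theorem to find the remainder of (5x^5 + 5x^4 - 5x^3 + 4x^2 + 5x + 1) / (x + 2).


By the Remainder Theorem, the remainder equals p(-2):
  5*(-2)^5 = -160
  5*(-2)^4 = 80
  -5*(-2)^3 = 40
  4*(-2)^2 = 16
  5*(-2)^1 = -10
  constant: 1
Sum: -160 + 80 + 40 + 16 - 10 + 1 = -33


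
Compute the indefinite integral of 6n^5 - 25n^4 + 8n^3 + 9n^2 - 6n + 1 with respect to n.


Reverse power rule on each term:
  ∫ 6n^5 dn = n^6
  ∫ -25n^4 dn = -5n^5
  ∫ 8n^3 dn = 2n^4
  ∫ 9n^2 dn = 3n^3
  ∫ -6n dn = -3n^2
  ∫ 1 dn = n
F(n) = n^6 - 5n^5 + 2n^4 + 3n^3 - 3n^2 + n + C


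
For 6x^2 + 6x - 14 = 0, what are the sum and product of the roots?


For ax^2+bx+c=0: sum = -b/a, product = c/a.
a=6, b=6, c=-14
Sum = -(6)/6 = -1
Product = (-14)/6 = -7/3


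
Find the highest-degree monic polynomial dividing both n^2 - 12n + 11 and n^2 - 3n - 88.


Factor each:
  n^2 - 12n + 11 = (n - 11)(n - 1)
  n^2 - 3n - 88 = (n - 11)(n + 8)
Common monic factor: n - 11


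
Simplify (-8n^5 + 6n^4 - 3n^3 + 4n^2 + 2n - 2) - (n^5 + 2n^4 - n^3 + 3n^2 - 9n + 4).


Distribute the minus sign:
  (-8n^5 + 6n^4 - 3n^3 + 4n^2 + 2n - 2)
- (n^5 + 2n^4 - n^3 + 3n^2 - 9n + 4)
Negate second polynomial: -n^5 - 2n^4 + n^3 - 3n^2 + 9n - 4
Add: -9n^5 + 4n^4 - 2n^3 + n^2 + 11n - 6


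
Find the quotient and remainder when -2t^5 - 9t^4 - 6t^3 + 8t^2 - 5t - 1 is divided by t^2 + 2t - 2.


(-2t^5 - 9t^4 - 6t^3 + 8t^2 - 5t - 1) / (t^2 + 2t - 2)
Step 1: -2t^3 * (t^2 + 2t - 2) = -2t^5 - 4t^4 + 4t^3; subtract.
Step 2: -5t^2 * (t^2 + 2t - 2) = -5t^4 - 10t^3 + 10t^2; subtract.
Step 3: 0 * (t^2 + 2t - 2) = 0; subtract.
Step 4: -2 * (t^2 + 2t - 2) = -2t^2 - 4t + 4; subtract.
Quotient: -2t^3 - 5t^2 - 2, Remainder: -t - 5


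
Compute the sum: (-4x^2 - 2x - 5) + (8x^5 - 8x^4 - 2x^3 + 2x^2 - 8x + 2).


Align terms by degree and add:
  -4x^2 - 2x - 5
+ 8x^5 - 8x^4 - 2x^3 + 2x^2 - 8x + 2
= 8x^5 - 8x^4 - 2x^3 - 2x^2 - 10x - 3
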